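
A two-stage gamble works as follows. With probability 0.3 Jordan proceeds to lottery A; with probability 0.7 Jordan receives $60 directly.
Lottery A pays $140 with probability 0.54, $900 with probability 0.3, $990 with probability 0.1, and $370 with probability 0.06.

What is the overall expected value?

EV(A) = 0.54 × 140 + 0.3 × 900 + 0.1 × 990 + 0.06 × 370 = 75.6 + 270 + 99 + 22.2 = 466.8
Branch B: 60 (certain)
Overall = 0.3 × 466.8 + 0.7 × 60 = 140.04 + 42 = 182.04

$182.04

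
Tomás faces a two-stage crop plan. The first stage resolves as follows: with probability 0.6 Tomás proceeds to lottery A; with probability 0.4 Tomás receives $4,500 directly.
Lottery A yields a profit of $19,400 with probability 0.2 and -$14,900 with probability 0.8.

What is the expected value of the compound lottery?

EV(A) = 0.2 × 19400 + 0.8 × (-14900) = 3880 − 11920 = -8040
Branch B: 4500 (certain)
Overall = 0.6 × (-8040) + 0.4 × 4500 = -4824 + 1800 = -3024

-$3,024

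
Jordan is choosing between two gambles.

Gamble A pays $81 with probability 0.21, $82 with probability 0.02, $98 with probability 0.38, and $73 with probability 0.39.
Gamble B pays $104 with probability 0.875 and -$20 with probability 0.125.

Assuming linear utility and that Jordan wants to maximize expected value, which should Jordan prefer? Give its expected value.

Gamble A = 0.21 × 81 + 0.02 × 82 + 0.38 × 98 + 0.39 × 73 = 17.01 + 1.64 + 37.24 + 28.47 = 84.36
Gamble B = 0.875 × 104 + 0.125 × (-20) = 91 − 2.5 = 88.5

Gamble B ($88.50)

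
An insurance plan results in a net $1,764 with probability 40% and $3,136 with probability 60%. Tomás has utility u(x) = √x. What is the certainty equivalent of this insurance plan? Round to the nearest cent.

$2,540.16

E[u] = 0.4·√1764 + 0.6·√3136 = 0.4·42 + 0.6·56 = 50.4
CE = (50.4)² = 2540.16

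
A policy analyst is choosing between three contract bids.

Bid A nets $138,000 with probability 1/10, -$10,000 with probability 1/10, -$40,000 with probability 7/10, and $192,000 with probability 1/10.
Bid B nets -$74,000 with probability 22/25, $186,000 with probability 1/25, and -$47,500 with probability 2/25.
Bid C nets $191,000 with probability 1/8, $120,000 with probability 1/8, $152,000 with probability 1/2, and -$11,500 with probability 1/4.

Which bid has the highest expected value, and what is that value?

Bid A = 1/10 × 138000 + 1/10 × (-10000) + 7/10 × (-40000) + 1/10 × 192000 = 13800 − 1000 − 28000 + 19200 = 4000
Bid B = 22/25 × (-74000) + 1/25 × 186000 + 2/25 × (-47500) = -65120 + 7440 − 3800 = -61480
Bid C = 1/8 × 191000 + 1/8 × 120000 + 1/2 × 152000 + 1/4 × (-11500) = 23875 + 15000 + 76000 − 2875 = 112000

Bid C ($112,000)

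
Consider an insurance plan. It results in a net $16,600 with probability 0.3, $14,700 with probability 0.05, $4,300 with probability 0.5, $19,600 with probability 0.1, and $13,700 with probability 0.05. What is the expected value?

$10,510

EV = 0.3 × 16600 + 0.05 × 14700 + 0.5 × 4300 + 0.1 × 19600 + 0.05 × 13700 = 4980 + 735 + 2150 + 1960 + 685 = 10510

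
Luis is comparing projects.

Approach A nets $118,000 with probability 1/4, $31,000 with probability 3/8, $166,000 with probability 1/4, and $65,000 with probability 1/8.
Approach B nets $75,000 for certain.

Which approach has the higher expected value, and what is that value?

Approach A ($90,750)

Approach A = 1/4 × 118000 + 3/8 × 31000 + 1/4 × 166000 + 1/8 × 65000 = 29500 + 11625 + 41500 + 8125 = 90750
Approach B: 75000 (certain)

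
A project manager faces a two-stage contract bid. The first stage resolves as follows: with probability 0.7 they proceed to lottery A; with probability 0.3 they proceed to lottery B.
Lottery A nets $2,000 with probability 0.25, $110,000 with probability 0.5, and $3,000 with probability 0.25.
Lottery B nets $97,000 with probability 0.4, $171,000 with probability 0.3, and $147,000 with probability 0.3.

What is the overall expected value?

$79,635

EV(A) = 0.25 × 2000 + 0.5 × 110000 + 0.25 × 3000 = 500 + 55000 + 750 = 56250
EV(B) = 0.4 × 97000 + 0.3 × 171000 + 0.3 × 147000 = 38800 + 51300 + 44100 = 134200
Overall = 0.7 × 56250 + 0.3 × 134200 = 39375 + 40260 = 79635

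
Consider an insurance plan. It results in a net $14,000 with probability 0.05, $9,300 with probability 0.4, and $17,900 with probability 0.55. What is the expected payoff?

EV = 0.05 × 14000 + 0.4 × 9300 + 0.55 × 17900 = 700 + 3720 + 9845 = 14265

$14,265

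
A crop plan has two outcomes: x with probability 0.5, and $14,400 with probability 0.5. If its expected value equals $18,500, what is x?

0.5·x + 0.5·14400 = 18500
0.5·x = 18500 − 7200 = 11300
x = 11300 / 0.5 = 22600

x = $22,600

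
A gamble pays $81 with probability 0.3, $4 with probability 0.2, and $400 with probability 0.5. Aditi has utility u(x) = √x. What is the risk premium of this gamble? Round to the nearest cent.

E[u] = 0.3·√81 + 0.2·√4 + 0.5·√400 = 0.3·9 + 0.2·2 + 0.5·20 = 13.1
CE = (13.1)² = 171.61
Risk premium = EV − CE = 225.1 − 171.61 = 53.49

$53.49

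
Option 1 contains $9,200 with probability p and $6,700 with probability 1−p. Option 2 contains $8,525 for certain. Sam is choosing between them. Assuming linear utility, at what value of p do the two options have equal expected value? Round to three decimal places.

p = 0.730

p·9200 + (1−p)·6700 = 8525
2500p + 6700 = 8525
p = (8525 − 6700) / 2500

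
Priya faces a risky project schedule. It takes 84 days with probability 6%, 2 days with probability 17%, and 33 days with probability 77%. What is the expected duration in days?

EV = 0.06 × 84 + 0.17 × 2 + 0.77 × 33 = 5.04 + 0.34 + 25.41 = 30.79

30.79 days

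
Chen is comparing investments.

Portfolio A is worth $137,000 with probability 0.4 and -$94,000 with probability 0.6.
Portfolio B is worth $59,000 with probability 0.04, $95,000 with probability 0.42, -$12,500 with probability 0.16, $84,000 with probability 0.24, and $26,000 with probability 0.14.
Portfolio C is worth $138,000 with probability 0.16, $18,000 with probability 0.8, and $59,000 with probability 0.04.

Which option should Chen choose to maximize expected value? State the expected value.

Portfolio B ($64,060)

Portfolio A = 0.4 × 137000 + 0.6 × (-94000) = 54800 − 56400 = -1600
Portfolio B = 0.04 × 59000 + 0.42 × 95000 + 0.16 × (-12500) + 0.24 × 84000 + 0.14 × 26000 = 2360 + 39900 − 2000 + 20160 + 3640 = 64060
Portfolio C = 0.16 × 138000 + 0.8 × 18000 + 0.04 × 59000 = 22080 + 14400 + 2360 = 38840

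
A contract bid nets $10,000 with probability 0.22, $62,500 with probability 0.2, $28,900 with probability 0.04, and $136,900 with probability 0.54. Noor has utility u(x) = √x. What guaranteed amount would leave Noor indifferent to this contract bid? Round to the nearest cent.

$77,617.96

E[u] = 0.22·√10000 + 0.2·√62500 + 0.04·√28900 + 0.54·√136900 = 0.22·100 + 0.2·250 + 0.04·170 + 0.54·370 = 278.6
CE = (278.6)² = 77617.96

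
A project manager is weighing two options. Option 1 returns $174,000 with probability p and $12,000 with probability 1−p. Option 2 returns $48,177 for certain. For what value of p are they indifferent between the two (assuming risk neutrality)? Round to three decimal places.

p = 0.223

p·174000 + (1−p)·12000 = 48177
162000p + 12000 = 48177
p = (48177 − 12000) / 162000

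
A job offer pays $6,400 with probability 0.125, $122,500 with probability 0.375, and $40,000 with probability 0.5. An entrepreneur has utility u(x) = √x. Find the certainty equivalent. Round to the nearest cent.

E[u] = 0.125·√6400 + 0.375·√122500 + 0.5·√40000 = 0.125·80 + 0.375·350 + 0.5·200 = 241.25
CE = (241.25)² = 58201.5625

$58,201.56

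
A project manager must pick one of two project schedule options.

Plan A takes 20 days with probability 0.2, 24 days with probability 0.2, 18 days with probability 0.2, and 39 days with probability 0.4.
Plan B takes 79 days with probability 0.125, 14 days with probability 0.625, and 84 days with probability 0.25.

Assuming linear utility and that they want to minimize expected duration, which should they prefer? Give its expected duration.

Plan A = 0.2 × 20 + 0.2 × 24 + 0.2 × 18 + 0.4 × 39 = 4 + 4.8 + 3.6 + 15.6 = 28
Plan B = 0.125 × 79 + 0.625 × 14 + 0.25 × 84 = 9.875 + 8.75 + 21 = 39.625

Plan A (28 days)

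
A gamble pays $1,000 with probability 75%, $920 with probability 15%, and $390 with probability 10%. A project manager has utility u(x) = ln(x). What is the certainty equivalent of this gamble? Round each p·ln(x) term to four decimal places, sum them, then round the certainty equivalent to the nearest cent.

$898.84

E[u] = 0.75·ln(1000) + 0.15·ln(920) + 0.1·ln(390) = 5.1808 + 1.0237 + 0.5966 = 6.8011
CE = e^6.8011 ≈ 898.84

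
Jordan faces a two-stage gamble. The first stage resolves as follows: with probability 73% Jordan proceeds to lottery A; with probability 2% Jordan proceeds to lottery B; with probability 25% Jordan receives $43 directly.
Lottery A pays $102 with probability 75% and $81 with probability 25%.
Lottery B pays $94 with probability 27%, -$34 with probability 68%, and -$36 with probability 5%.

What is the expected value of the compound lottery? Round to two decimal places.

$81.39

EV(A) = 0.75 × 102 + 0.25 × 81 = 76.5 + 20.25 = 96.75
EV(B) = 0.27 × 94 + 0.68 × (-34) + 0.05 × (-36) = 25.38 − 23.12 − 1.8 = 0.46
Branch C: 43 (certain)
Overall = 0.73 × 96.75 + 0.02 × 0.46 + 0.25 × 43 = 70.6275 + 0.0092 + 10.75 = 81.3867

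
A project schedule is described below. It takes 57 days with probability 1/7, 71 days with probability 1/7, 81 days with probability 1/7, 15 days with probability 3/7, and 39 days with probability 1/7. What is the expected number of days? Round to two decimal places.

EV = 1/7 × 57 + 1/7 × 71 + 1/7 × 81 + 3/7 × 15 + 1/7 × 39 = 8.1429 + 10.1429 + 11.5714 + 6.4286 + 5.5714 = 41.8571

41.86 days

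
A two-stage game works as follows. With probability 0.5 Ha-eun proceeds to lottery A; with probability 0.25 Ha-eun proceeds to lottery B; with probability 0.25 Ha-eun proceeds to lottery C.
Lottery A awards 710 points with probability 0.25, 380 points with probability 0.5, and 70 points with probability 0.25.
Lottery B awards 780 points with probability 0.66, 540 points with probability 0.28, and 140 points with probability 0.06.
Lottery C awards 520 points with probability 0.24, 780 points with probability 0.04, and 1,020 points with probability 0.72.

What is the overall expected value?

583.7 points

EV(A) = 0.25 × 710 + 0.5 × 380 + 0.25 × 70 = 177.5 + 190 + 17.5 = 385
EV(B) = 0.66 × 780 + 0.28 × 540 + 0.06 × 140 = 514.8 + 151.2 + 8.4 = 674.4
EV(C) = 0.24 × 520 + 0.04 × 780 + 0.72 × 1020 = 124.8 + 31.2 + 734.4 = 890.4
Overall = 0.5 × 385 + 0.25 × 674.4 + 0.25 × 890.4 = 192.5 + 168.6 + 222.6 = 583.7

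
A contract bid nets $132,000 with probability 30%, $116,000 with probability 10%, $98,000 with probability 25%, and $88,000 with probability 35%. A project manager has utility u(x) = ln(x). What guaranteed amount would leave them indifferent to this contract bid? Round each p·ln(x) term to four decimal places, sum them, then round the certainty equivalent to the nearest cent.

E[u] = 0.3·ln(132000) + 0.1·ln(116000) + 0.25·ln(98000) + 0.35·ln(88000) = 3.5372 + 1.1661 + 2.8732 + 3.9848 = 11.5613
CE = e^11.5613 ≈ 104956.37

$104,956.37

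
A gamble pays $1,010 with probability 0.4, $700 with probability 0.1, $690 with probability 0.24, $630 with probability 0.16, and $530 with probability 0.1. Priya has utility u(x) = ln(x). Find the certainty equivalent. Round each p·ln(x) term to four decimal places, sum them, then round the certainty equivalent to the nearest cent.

$772.48

E[u] = 0.4·ln(1010) + 0.1·ln(700) + 0.24·ln(690) + 0.16·ln(630) + 0.1·ln(530) = 2.7671 + 0.6551 + 1.5688 + 1.0313 + 0.6273 = 6.6496
CE = e^6.6496 ≈ 772.48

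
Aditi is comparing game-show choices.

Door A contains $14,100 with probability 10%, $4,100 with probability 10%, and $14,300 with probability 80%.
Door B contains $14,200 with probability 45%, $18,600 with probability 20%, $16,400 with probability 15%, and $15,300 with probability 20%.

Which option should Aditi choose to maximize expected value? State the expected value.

Door B ($15,630)

Door A = 0.1 × 14100 + 0.1 × 4100 + 0.8 × 14300 = 1410 + 410 + 11440 = 13260
Door B = 0.45 × 14200 + 0.2 × 18600 + 0.15 × 16400 + 0.2 × 15300 = 6390 + 3720 + 2460 + 3060 = 15630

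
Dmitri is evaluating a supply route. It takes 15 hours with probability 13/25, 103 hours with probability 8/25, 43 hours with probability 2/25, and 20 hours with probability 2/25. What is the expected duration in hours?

45.8 hours

EV = 13/25 × 15 + 8/25 × 103 + 2/25 × 43 + 2/25 × 20 = 7.8 + 32.96 + 3.44 + 1.6 = 45.8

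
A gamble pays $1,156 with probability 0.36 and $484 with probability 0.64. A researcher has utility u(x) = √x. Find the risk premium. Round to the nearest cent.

$33.18

E[u] = 0.36·√1156 + 0.64·√484 = 0.36·34 + 0.64·22 = 26.32
CE = (26.32)² = 692.7424
Risk premium = EV − CE = 725.92 − 692.7424 = 33.1776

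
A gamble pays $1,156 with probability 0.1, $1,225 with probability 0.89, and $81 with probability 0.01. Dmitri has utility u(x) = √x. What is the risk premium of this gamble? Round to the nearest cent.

E[u] = 0.1·√1156 + 0.89·√1225 + 0.01·√81 = 0.1·34 + 0.89·35 + 0.01·9 = 34.64
CE = (34.64)² = 1199.9296
Risk premium = EV − CE = 1206.66 − 1199.9296 = 6.7304

$6.73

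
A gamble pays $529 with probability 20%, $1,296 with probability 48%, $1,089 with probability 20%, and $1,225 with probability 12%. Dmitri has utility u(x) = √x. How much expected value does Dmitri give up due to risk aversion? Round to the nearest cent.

E[u] = 0.2·√529 + 0.48·√1296 + 0.2·√1089 + 0.12·√1225 = 0.2·23 + 0.48·36 + 0.2·33 + 0.12·35 = 32.68
CE = (32.68)² = 1067.9824
Risk premium = EV − CE = 1092.68 − 1067.9824 = 24.6976

$24.70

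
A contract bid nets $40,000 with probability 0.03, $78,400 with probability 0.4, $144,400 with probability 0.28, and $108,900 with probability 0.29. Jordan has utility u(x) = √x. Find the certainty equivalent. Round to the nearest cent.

$102,464.01

E[u] = 0.03·√40000 + 0.4·√78400 + 0.28·√144400 + 0.29·√108900 = 0.03·200 + 0.4·280 + 0.28·380 + 0.29·330 = 320.1
CE = (320.1)² = 102464.01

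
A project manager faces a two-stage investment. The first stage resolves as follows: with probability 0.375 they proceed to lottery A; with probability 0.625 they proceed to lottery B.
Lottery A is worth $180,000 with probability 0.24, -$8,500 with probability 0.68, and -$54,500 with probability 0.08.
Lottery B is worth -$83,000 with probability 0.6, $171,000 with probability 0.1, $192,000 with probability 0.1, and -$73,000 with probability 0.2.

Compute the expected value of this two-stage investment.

-$5,165

EV(A) = 0.24 × 180000 + 0.68 × (-8500) + 0.08 × (-54500) = 43200 − 5780 − 4360 = 33060
EV(B) = 0.6 × (-83000) + 0.1 × 171000 + 0.1 × 192000 + 0.2 × (-73000) = -49800 + 17100 + 19200 − 14600 = -28100
Overall = 0.375 × 33060 + 0.625 × (-28100) = 12397.5 − 17562.5 = -5165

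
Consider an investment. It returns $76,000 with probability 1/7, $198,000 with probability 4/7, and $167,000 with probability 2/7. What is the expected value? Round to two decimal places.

EV = 1/7 × 76000 + 4/7 × 198000 + 2/7 × 167000 = 10857.1429 + 113142.8571 + 47714.2857 = 171714.2857

$171,714.29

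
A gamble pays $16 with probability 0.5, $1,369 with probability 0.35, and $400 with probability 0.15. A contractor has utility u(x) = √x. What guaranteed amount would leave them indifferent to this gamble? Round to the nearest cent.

$322.20

E[u] = 0.5·√16 + 0.35·√1369 + 0.15·√400 = 0.5·4 + 0.35·37 + 0.15·20 = 17.95
CE = (17.95)² = 322.2025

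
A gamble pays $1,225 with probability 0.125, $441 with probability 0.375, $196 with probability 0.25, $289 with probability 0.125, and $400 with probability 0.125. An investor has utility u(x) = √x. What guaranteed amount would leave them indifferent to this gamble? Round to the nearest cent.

E[u] = 0.125·√1225 + 0.375·√441 + 0.25·√196 + 0.125·√289 + 0.125·√400 = 0.125·35 + 0.375·21 + 0.25·14 + 0.125·17 + 0.125·20 = 20.375
CE = (20.375)² = 415.140625

$415.14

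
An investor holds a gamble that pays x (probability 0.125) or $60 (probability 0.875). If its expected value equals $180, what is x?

x = $1,020

0.125·x + 0.875·60 = 180
0.125·x = 180 − 52.5 = 127.5
x = 127.5 / 0.125 = 1020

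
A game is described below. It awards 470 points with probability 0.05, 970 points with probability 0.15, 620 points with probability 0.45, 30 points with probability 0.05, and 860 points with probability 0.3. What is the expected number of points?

707.5 points

EV = 0.05 × 470 + 0.15 × 970 + 0.45 × 620 + 0.05 × 30 + 0.3 × 860 = 23.5 + 145.5 + 279 + 1.5 + 258 = 707.5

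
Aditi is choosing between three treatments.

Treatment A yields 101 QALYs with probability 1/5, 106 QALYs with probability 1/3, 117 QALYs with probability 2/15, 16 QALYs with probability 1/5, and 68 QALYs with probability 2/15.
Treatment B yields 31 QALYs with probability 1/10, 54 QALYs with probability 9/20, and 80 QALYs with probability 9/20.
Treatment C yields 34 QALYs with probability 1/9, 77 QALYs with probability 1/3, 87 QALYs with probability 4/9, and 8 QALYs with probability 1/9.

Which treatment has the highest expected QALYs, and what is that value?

Treatment A (83.4 QALYs)

Treatment A = 1/5 × 101 + 1/3 × 106 + 2/15 × 117 + 1/5 × 16 + 2/15 × 68 = 20.2 + 35.3333 + 15.6 + 3.2 + 9.0667 = 83.4
Treatment B = 1/10 × 31 + 9/20 × 54 + 9/20 × 80 = 3.1 + 24.3 + 36 = 63.4
Treatment C = 1/9 × 34 + 1/3 × 77 + 4/9 × 87 + 1/9 × 8 = 3.7778 + 25.6667 + 38.6667 + 0.8889 = 69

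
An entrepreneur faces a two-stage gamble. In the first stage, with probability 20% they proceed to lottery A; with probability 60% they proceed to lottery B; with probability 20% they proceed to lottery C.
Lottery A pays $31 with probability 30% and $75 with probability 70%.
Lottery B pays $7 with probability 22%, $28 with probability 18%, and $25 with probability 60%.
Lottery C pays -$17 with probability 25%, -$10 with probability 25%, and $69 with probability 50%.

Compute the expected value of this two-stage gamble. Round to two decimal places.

EV(A) = 0.3 × 31 + 0.7 × 75 = 9.3 + 52.5 = 61.8
EV(B) = 0.22 × 7 + 0.18 × 28 + 0.6 × 25 = 1.54 + 5.04 + 15 = 21.58
EV(C) = 0.25 × (-17) + 0.25 × (-10) + 0.5 × 69 = -4.25 − 2.5 + 34.5 = 27.75
Overall = 0.2 × 61.8 + 0.6 × 21.58 + 0.2 × 27.75 = 12.36 + 12.948 + 5.55 = 30.858

$30.86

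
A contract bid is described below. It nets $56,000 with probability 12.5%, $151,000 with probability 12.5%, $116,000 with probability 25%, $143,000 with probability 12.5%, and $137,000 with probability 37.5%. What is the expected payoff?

EV = 0.125 × 56000 + 0.125 × 151000 + 0.25 × 116000 + 0.125 × 143000 + 0.375 × 137000 = 7000 + 18875 + 29000 + 17875 + 51375 = 124125

$124,125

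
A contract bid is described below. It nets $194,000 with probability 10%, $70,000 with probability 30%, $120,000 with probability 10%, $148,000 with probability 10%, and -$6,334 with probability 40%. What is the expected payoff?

EV = 0.1 × 194000 + 0.3 × 70000 + 0.1 × 120000 + 0.1 × 148000 + 0.4 × (-6334) = 19400 + 21000 + 12000 + 14800 − 2533.6 = 64666.4

$64,666.40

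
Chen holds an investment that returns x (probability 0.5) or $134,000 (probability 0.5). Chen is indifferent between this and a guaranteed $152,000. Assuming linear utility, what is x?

x = $170,000

0.5·x + 0.5·134000 = 152000
0.5·x = 152000 − 67000 = 85000
x = 85000 / 0.5 = 170000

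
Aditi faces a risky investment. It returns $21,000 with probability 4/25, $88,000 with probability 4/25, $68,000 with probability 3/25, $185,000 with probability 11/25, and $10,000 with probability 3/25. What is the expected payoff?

$108,200

EV = 4/25 × 21000 + 4/25 × 88000 + 3/25 × 68000 + 11/25 × 185000 + 3/25 × 10000 = 3360 + 14080 + 8160 + 81400 + 1200 = 108200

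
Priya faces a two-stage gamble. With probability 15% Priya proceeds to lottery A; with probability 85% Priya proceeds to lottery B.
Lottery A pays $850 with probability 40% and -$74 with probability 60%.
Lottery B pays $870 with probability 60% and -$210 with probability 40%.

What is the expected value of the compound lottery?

EV(A) = 0.4 × 850 + 0.6 × (-74) = 340 − 44.4 = 295.6
EV(B) = 0.6 × 870 + 0.4 × (-210) = 522 − 84 = 438
Overall = 0.15 × 295.6 + 0.85 × 438 = 44.34 + 372.3 = 416.64

$416.64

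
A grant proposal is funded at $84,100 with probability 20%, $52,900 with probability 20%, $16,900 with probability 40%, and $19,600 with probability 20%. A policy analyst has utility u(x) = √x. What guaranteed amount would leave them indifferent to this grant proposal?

E[u] = 0.2·√84100 + 0.2·√52900 + 0.4·√16900 + 0.2·√19600 = 0.2·290 + 0.2·230 + 0.4·130 + 0.2·140 = 184
CE = (184)² = 33856

$33,856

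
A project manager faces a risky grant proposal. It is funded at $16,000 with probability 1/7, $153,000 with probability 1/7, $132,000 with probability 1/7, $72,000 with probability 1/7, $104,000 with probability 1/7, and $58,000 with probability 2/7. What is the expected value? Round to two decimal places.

$84,714.29

EV = 1/7 × 16000 + 1/7 × 153000 + 1/7 × 132000 + 1/7 × 72000 + 1/7 × 104000 + 2/7 × 58000 = 2285.7143 + 21857.1429 + 18857.1429 + 10285.7143 + 14857.1429 + 16571.4286 = 84714.2857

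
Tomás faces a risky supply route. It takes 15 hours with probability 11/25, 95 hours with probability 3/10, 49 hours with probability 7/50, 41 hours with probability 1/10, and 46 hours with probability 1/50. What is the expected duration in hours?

46.98 hours

EV = 11/25 × 15 + 3/10 × 95 + 7/50 × 49 + 1/10 × 41 + 1/50 × 46 = 6.6 + 28.5 + 6.86 + 4.1 + 0.92 = 46.98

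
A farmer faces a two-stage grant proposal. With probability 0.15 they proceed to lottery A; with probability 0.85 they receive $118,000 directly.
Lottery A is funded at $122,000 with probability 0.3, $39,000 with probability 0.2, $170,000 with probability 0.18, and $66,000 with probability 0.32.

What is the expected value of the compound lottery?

EV(A) = 0.3 × 122000 + 0.2 × 39000 + 0.18 × 170000 + 0.32 × 66000 = 36600 + 7800 + 30600 + 21120 = 96120
Branch B: 118000 (certain)
Overall = 0.15 × 96120 + 0.85 × 118000 = 14418 + 100300 = 114718

$114,718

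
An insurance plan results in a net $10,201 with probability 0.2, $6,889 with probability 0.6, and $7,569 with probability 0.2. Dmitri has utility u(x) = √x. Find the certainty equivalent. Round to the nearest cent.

$7,638.76

E[u] = 0.2·√10201 + 0.6·√6889 + 0.2·√7569 = 0.2·101 + 0.6·83 + 0.2·87 = 87.4
CE = (87.4)² = 7638.76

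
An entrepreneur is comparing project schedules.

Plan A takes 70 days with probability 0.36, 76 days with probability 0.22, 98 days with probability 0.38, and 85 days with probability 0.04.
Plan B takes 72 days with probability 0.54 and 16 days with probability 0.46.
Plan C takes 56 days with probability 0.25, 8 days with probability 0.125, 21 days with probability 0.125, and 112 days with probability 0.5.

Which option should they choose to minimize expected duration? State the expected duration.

Plan A = 0.36 × 70 + 0.22 × 76 + 0.38 × 98 + 0.04 × 85 = 25.2 + 16.72 + 37.24 + 3.4 = 82.56
Plan B = 0.54 × 72 + 0.46 × 16 = 38.88 + 7.36 = 46.24
Plan C = 0.25 × 56 + 0.125 × 8 + 0.125 × 21 + 0.5 × 112 = 14 + 1 + 2.625 + 56 = 73.625

Plan B (46.24 days)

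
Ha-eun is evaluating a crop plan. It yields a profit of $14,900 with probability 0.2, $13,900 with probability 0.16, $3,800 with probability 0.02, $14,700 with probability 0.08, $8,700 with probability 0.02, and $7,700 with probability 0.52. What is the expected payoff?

EV = 0.2 × 14900 + 0.16 × 13900 + 0.02 × 3800 + 0.08 × 14700 + 0.02 × 8700 + 0.52 × 7700 = 2980 + 2224 + 76 + 1176 + 174 + 4004 = 10634

$10,634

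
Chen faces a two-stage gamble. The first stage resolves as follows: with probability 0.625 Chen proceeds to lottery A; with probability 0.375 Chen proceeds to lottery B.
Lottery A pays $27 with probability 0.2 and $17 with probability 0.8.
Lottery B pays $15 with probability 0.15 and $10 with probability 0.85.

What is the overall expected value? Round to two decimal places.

$15.91

EV(A) = 0.2 × 27 + 0.8 × 17 = 5.4 + 13.6 = 19
EV(B) = 0.15 × 15 + 0.85 × 10 = 2.25 + 8.5 = 10.75
Overall = 0.625 × 19 + 0.375 × 10.75 = 11.875 + 4.03125 = 15.90625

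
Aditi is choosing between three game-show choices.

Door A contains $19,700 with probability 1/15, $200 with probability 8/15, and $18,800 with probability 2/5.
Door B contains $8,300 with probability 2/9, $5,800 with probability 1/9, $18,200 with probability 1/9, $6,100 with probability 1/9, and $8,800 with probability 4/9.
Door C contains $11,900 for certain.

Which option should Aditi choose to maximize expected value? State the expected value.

Door A = 1/15 × 19700 + 8/15 × 200 + 2/5 × 18800 = 1313.3333 + 106.6667 + 7520 = 8940
Door B = 2/9 × 8300 + 1/9 × 5800 + 1/9 × 18200 + 1/9 × 6100 + 4/9 × 8800 = 1844.4444 + 644.4444 + 2022.2222 + 677.7778 + 3911.1111 = 9100
Door C: 11900 (certain)

Door C ($11,900)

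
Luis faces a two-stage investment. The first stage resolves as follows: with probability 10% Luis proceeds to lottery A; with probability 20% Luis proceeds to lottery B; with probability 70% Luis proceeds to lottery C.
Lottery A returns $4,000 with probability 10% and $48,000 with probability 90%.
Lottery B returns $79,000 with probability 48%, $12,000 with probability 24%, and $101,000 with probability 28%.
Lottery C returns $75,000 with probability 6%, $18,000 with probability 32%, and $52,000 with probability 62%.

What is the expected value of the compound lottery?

EV(A) = 0.1 × 4000 + 0.9 × 48000 = 400 + 43200 = 43600
EV(B) = 0.48 × 79000 + 0.24 × 12000 + 0.28 × 101000 = 37920 + 2880 + 28280 = 69080
EV(C) = 0.06 × 75000 + 0.32 × 18000 + 0.62 × 52000 = 4500 + 5760 + 32240 = 42500
Overall = 0.1 × 43600 + 0.2 × 69080 + 0.7 × 42500 = 4360 + 13816 + 29750 = 47926

$47,926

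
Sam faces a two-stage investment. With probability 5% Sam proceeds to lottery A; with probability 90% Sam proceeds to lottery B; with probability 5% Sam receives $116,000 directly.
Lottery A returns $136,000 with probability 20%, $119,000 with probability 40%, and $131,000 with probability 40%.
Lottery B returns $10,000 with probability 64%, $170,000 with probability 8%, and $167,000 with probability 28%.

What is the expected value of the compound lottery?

EV(A) = 0.2 × 136000 + 0.4 × 119000 + 0.4 × 131000 = 27200 + 47600 + 52400 = 127200
EV(B) = 0.64 × 10000 + 0.08 × 170000 + 0.28 × 167000 = 6400 + 13600 + 46760 = 66760
Branch C: 116000 (certain)
Overall = 0.05 × 127200 + 0.9 × 66760 + 0.05 × 116000 = 6360 + 60084 + 5800 = 72244

$72,244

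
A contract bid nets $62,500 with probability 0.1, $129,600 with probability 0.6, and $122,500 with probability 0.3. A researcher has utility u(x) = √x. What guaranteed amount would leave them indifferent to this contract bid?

$119,716

E[u] = 0.1·√62500 + 0.6·√129600 + 0.3·√122500 = 0.1·250 + 0.6·360 + 0.3·350 = 346
CE = (346)² = 119716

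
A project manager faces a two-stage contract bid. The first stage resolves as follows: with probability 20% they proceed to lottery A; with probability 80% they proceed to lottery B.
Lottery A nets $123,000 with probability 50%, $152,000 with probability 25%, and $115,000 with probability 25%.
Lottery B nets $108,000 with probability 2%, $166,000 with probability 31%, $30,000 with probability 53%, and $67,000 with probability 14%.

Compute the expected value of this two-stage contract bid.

EV(A) = 0.5 × 123000 + 0.25 × 152000 + 0.25 × 115000 = 61500 + 38000 + 28750 = 128250
EV(B) = 0.02 × 108000 + 0.31 × 166000 + 0.53 × 30000 + 0.14 × 67000 = 2160 + 51460 + 15900 + 9380 = 78900
Overall = 0.2 × 128250 + 0.8 × 78900 = 25650 + 63120 = 88770

$88,770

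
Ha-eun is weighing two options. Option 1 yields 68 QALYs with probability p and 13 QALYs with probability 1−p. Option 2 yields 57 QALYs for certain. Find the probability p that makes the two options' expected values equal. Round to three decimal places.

p·68 + (1−p)·13 = 57
55p + 13 = 57
p = (57 − 13) / 55

p = 0.800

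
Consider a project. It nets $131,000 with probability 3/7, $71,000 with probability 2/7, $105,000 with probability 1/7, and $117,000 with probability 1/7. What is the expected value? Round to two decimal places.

$108,142.86

EV = 3/7 × 131000 + 2/7 × 71000 + 1/7 × 105000 + 1/7 × 117000 = 56142.8571 + 20285.7143 + 15000 + 16714.2857 = 108142.8571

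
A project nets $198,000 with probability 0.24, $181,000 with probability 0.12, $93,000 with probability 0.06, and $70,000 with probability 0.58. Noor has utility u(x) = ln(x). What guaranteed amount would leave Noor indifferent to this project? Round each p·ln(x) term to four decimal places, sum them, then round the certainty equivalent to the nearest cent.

E[u] = 0.24·ln(198000) + 0.12·ln(181000) + 0.06·ln(93000) + 0.58·ln(70000) = 2.9270 + 1.4528 + 0.6864 + 6.4706 = 11.5368
CE = e^11.5368 ≈ 102416.18

$102,416.18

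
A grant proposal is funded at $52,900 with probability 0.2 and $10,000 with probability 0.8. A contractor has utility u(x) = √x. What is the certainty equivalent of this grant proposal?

$15,876

E[u] = 0.2·√52900 + 0.8·√10000 = 0.2·230 + 0.8·100 = 126
CE = (126)² = 15876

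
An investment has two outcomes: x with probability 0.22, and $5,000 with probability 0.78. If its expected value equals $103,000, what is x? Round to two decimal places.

x = $450,454.55

0.22·x + 0.78·5000 = 103000
0.22·x = 103000 − 3900 = 99100
x = 99100 / 0.22 = 450454.5455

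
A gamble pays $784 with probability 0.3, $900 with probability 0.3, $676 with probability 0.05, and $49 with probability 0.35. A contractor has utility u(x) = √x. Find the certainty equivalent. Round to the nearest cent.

$447.32

E[u] = 0.3·√784 + 0.3·√900 + 0.05·√676 + 0.35·√49 = 0.3·28 + 0.3·30 + 0.05·26 + 0.35·7 = 21.15
CE = (21.15)² = 447.3225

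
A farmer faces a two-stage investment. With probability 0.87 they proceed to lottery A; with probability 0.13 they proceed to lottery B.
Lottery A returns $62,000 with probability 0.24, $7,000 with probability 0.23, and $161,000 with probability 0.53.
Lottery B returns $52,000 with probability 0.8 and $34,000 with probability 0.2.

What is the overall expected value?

$94,875.40

EV(A) = 0.24 × 62000 + 0.23 × 7000 + 0.53 × 161000 = 14880 + 1610 + 85330 = 101820
EV(B) = 0.8 × 52000 + 0.2 × 34000 = 41600 + 6800 = 48400
Overall = 0.87 × 101820 + 0.13 × 48400 = 88583.4 + 6292 = 94875.4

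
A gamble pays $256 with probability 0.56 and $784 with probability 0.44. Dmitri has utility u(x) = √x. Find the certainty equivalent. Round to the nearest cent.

$452.84

E[u] = 0.56·√256 + 0.44·√784 = 0.56·16 + 0.44·28 = 21.28
CE = (21.28)² = 452.8384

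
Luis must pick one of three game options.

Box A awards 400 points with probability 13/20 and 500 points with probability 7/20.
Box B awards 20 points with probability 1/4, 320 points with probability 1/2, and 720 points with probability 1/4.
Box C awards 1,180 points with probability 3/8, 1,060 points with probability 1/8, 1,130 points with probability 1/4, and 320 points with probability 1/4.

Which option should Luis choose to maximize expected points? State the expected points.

Box C (937.5 points)

Box A = 13/20 × 400 + 7/20 × 500 = 260 + 175 = 435
Box B = 1/4 × 20 + 1/2 × 320 + 1/4 × 720 = 5 + 160 + 180 = 345
Box C = 3/8 × 1180 + 1/8 × 1060 + 1/4 × 1130 + 1/4 × 320 = 442.5 + 132.5 + 282.5 + 80 = 937.5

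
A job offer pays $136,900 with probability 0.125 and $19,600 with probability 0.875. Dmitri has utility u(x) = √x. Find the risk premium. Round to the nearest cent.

$5,785.94

E[u] = 0.125·√136900 + 0.875·√19600 = 0.125·370 + 0.875·140 = 168.75
CE = (168.75)² = 28476.5625
Risk premium = EV − CE = 34262.5 − 28476.5625 = 5785.9375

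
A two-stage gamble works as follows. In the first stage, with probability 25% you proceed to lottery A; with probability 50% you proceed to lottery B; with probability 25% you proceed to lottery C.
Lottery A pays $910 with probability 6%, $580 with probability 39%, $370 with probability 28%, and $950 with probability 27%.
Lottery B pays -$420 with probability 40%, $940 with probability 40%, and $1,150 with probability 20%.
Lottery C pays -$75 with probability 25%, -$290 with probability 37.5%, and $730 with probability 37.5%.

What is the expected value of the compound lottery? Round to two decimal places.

EV(A) = 0.06 × 910 + 0.39 × 580 + 0.28 × 370 + 0.27 × 950 = 54.6 + 226.2 + 103.6 + 256.5 = 640.9
EV(B) = 0.4 × (-420) + 0.4 × 940 + 0.2 × 1150 = -168 + 376 + 230 = 438
EV(C) = 0.25 × (-75) + 0.375 × (-290) + 0.375 × 730 = -18.75 − 108.75 + 273.75 = 146.25
Overall = 0.25 × 640.9 + 0.5 × 438 + 0.25 × 146.25 = 160.225 + 219 + 36.5625 = 415.7875

$415.79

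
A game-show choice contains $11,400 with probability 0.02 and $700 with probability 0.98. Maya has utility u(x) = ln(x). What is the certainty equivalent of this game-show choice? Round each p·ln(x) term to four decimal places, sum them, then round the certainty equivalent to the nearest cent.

E[u] = 0.02·ln(11400) + 0.98·ln(700) = 0.1868 + 6.4201 = 6.6069
CE = e^6.6069 ≈ 740.18

$740.18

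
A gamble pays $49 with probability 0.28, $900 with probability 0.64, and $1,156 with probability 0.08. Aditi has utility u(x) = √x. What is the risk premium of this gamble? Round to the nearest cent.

$111.95

E[u] = 0.28·√49 + 0.64·√900 + 0.08·√1156 = 0.28·7 + 0.64·30 + 0.08·34 = 23.88
CE = (23.88)² = 570.2544
Risk premium = EV − CE = 682.2 − 570.2544 = 111.9456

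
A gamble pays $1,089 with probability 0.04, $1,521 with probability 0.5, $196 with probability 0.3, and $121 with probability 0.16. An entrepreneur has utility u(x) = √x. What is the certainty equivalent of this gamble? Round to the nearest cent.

E[u] = 0.04·√1089 + 0.5·√1521 + 0.3·√196 + 0.16·√121 = 0.04·33 + 0.5·39 + 0.3·14 + 0.16·11 = 26.78
CE = (26.78)² = 717.1684

$717.17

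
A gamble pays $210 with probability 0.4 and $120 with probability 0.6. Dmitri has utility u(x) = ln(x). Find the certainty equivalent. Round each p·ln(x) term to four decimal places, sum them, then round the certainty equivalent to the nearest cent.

E[u] = 0.4·ln(210) + 0.6·ln(120) = 2.1388 + 2.8725 = 5.0113
CE = e^5.0113 ≈ 150.10

$150.10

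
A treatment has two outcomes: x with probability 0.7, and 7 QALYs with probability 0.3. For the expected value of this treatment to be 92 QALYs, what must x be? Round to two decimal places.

x = 128.43 QALYs

0.7·x + 0.3·7 = 92
0.7·x = 92 − 2.1 = 89.9
x = 89.9 / 0.7 = 128.4286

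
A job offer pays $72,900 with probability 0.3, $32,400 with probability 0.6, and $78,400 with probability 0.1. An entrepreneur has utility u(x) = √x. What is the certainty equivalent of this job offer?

$47,089

E[u] = 0.3·√72900 + 0.6·√32400 + 0.1·√78400 = 0.3·270 + 0.6·180 + 0.1·280 = 217
CE = (217)² = 47089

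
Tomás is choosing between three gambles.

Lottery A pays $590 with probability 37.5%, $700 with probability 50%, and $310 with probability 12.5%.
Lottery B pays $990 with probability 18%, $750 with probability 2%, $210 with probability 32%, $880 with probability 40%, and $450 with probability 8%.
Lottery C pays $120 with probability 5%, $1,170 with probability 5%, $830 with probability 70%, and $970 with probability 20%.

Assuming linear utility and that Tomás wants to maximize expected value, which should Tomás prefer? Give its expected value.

Lottery C ($839.50)

Lottery A = 0.375 × 590 + 0.5 × 700 + 0.125 × 310 = 221.25 + 350 + 38.75 = 610
Lottery B = 0.18 × 990 + 0.02 × 750 + 0.32 × 210 + 0.4 × 880 + 0.08 × 450 = 178.2 + 15 + 67.2 + 352 + 36 = 648.4
Lottery C = 0.05 × 120 + 0.05 × 1170 + 0.7 × 830 + 0.2 × 970 = 6 + 58.5 + 581 + 194 = 839.5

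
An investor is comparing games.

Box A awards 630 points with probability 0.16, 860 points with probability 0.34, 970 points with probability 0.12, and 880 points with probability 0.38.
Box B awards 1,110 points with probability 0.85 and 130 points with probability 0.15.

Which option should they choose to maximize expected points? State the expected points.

Box B (963 points)

Box A = 0.16 × 630 + 0.34 × 860 + 0.12 × 970 + 0.38 × 880 = 100.8 + 292.4 + 116.4 + 334.4 = 844
Box B = 0.85 × 1110 + 0.15 × 130 = 943.5 + 19.5 = 963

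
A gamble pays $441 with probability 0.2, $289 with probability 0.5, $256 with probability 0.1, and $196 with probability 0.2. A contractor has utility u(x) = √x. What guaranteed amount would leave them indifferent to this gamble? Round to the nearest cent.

$292.41

E[u] = 0.2·√441 + 0.5·√289 + 0.1·√256 + 0.2·√196 = 0.2·21 + 0.5·17 + 0.1·16 + 0.2·14 = 17.1
CE = (17.1)² = 292.41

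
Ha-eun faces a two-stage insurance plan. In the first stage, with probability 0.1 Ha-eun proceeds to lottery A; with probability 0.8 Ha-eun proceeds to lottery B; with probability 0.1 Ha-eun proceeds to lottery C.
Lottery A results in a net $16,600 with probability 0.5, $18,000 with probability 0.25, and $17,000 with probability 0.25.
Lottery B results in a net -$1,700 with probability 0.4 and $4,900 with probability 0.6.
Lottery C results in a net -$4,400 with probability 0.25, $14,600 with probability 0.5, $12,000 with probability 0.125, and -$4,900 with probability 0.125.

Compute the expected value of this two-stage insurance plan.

EV(A) = 0.5 × 16600 + 0.25 × 18000 + 0.25 × 17000 = 8300 + 4500 + 4250 = 17050
EV(B) = 0.4 × (-1700) + 0.6 × 4900 = -680 + 2940 = 2260
EV(C) = 0.25 × (-4400) + 0.5 × 14600 + 0.125 × 12000 + 0.125 × (-4900) = -1100 + 7300 + 1500 − 612.5 = 7087.5
Overall = 0.1 × 17050 + 0.8 × 2260 + 0.1 × 7087.5 = 1705 + 1808 + 708.75 = 4221.75

$4,221.75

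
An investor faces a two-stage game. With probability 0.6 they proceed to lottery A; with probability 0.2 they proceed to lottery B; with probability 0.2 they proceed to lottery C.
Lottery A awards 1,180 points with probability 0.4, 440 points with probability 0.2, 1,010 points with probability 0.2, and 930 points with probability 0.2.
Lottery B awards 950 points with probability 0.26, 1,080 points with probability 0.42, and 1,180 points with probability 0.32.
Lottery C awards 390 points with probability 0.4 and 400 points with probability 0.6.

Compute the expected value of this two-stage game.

863.64 points

EV(A) = 0.4 × 1180 + 0.2 × 440 + 0.2 × 1010 + 0.2 × 930 = 472 + 88 + 202 + 186 = 948
EV(B) = 0.26 × 950 + 0.42 × 1080 + 0.32 × 1180 = 247 + 453.6 + 377.6 = 1078.2
EV(C) = 0.4 × 390 + 0.6 × 400 = 156 + 240 = 396
Overall = 0.6 × 948 + 0.2 × 1078.2 + 0.2 × 396 = 568.8 + 215.64 + 79.2 = 863.64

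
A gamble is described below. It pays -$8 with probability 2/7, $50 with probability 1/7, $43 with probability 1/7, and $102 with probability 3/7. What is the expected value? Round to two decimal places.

EV = 2/7 × (-8) + 1/7 × 50 + 1/7 × 43 + 3/7 × 102 = -2.2857 + 7.1429 + 6.1429 + 43.7143 = 54.7143

$54.71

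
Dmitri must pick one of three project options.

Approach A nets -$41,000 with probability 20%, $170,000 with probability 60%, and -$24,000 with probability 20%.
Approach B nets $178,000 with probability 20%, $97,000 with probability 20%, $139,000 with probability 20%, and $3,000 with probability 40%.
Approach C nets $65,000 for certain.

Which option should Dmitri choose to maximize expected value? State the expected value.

Approach A ($89,000)

Approach A = 0.2 × (-41000) + 0.6 × 170000 + 0.2 × (-24000) = -8200 + 102000 − 4800 = 89000
Approach B = 0.2 × 178000 + 0.2 × 97000 + 0.2 × 139000 + 0.4 × 3000 = 35600 + 19400 + 27800 + 1200 = 84000
Approach C: 65000 (certain)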